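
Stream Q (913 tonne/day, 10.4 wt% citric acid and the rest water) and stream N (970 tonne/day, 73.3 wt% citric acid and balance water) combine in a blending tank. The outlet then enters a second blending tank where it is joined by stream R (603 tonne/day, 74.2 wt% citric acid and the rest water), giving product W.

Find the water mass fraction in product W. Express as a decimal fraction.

Overall, product flow = 2486 tonne/day.
water in = 913×0.896 + 970×0.267 + 603×0.258 = 1232.6 tonne/day.
water fraction in W = 0.4958.

0.4958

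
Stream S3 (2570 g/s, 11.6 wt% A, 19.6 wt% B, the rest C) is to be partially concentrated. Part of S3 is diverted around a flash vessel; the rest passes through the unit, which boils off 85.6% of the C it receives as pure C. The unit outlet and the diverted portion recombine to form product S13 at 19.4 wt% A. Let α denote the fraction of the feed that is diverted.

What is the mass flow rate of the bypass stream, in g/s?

All 2570×0.116 = 298.12 g/s of A reaches S13, so S13 = 298.12/0.194 = 1536.7 g/s and vapour = 1033.3 g/s.
The evaporator receives (1−α)·2570 of feed at 0.688 C and removes 0.856 of that C:
0.856×0.688×(1−α)×2570 = 1033.3
(1−α) = 1033.3/1513.5 = 0.6827;  α = 0.3173.
Bypass flow = 0.3173×2570 = 815.46 g/s.

815.5 g/s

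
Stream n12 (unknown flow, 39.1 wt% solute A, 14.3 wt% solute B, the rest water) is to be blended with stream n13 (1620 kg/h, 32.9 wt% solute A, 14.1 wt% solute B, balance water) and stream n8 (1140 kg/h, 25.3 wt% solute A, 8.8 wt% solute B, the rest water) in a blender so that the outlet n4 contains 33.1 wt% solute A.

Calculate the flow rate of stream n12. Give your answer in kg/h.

Let n12 be the unknown flow. Total out = 2760 + n12.
solute A balance: 821.4 + 0.391·n12 = 0.331·(2760 + n12)
(0.391 − 0.331)·n12 = 0.331×2760 − 821.4 = 92.16
n12 = 92.16 / 0.060 = 1536 kg/h

1536 kg/h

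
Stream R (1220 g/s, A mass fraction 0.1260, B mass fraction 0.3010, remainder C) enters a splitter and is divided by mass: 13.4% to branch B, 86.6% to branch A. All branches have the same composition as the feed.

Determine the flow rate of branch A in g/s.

Branch A flow = 0.866×1220 = 1056.5 g/s.

1057 g/s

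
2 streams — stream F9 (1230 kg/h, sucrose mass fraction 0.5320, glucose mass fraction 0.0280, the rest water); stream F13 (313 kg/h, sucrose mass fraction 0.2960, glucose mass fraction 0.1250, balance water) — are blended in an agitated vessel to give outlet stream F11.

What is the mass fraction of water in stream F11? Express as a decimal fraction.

0.4682

Total flow out = 1230 + 313 = 1543 kg/h.
water in = 1230×0.440 + 313×0.579 = 722.43 kg/h.
water mass fraction in F11 = 722.43/1543 = 0.4682.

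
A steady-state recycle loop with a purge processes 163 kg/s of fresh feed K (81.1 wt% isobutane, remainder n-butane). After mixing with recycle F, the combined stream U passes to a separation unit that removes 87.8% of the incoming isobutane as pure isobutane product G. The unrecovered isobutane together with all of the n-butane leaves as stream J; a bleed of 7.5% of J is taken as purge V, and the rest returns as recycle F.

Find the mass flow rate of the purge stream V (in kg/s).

32.17 kg/s

n-butane enters only via K and leaves only via the purge: 163×0.189 = 0.075×(n-butane in J), and the separation unit passes all n-butane, so n-butane in U = n-butane in J = 410.76 kg/s.
isobutane in U: m_A = 163×0.811 + (1−0.075)·(1−0.878)·m_A, so m_A = 132.19/0.8871 = 149.01 kg/s.
J = (1−0.878)×149.01 + 410.76 = 428.94 kg/s.
Purge V = 0.075×428.94 = 32.17 kg/s.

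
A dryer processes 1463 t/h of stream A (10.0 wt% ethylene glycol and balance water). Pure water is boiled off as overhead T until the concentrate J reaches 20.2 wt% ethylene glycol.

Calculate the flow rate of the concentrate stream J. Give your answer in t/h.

724.3 t/h

ethylene glycol is conserved: 1463×0.100 = 146.3 t/h all reports to the concentrate.
Concentrate = 146.3/(target fraction) = 724.26 t/h.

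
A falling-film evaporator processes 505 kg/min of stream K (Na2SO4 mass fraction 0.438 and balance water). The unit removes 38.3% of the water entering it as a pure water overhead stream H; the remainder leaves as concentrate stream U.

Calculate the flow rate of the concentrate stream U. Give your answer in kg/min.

water entering = 505×0.562 = 283.81 kg/min; overhead removed = 0.383×283.81 = 108.7 kg/min.
Concentrate = 505 − 108.7 = 396.3 kg/min.

396.3 kg/min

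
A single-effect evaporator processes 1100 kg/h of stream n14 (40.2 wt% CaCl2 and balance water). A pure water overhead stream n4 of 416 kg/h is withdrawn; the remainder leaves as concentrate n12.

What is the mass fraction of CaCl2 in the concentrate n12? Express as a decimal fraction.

0.6465

CaCl2 is not removed: 1100×0.402 = 442.2 kg/h of CaCl2 enters n12.
Concentrate = 1100 − 416 = 684 kg/h.
Mass fraction = 442.2/684 = 0.6465.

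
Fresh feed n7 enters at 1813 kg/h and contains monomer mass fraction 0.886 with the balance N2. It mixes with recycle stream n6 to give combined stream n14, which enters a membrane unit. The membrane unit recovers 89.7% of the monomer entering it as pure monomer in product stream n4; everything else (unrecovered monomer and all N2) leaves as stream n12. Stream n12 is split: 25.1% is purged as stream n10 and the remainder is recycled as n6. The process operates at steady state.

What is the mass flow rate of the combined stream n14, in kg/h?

2564 kg/h

N2 enters only via n7 and leaves only via the purge: 1813×0.114 = 0.251×(N2 in n12), and the membrane unit passes all N2, so N2 in n14 = N2 in n12 = 823.43 kg/h.
monomer in n14: m_A = 1813×0.886 + (1−0.251)·(1−0.897)·m_A, so m_A = 1606.3/0.9229 = 1740.6 kg/h.
n14 = 1740.6 + 823.43 = 2564 kg/h.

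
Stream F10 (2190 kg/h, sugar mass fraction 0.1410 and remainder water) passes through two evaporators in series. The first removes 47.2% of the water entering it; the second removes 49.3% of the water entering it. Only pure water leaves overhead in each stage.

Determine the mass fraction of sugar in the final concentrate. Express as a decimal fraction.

0.3801

water in feed = 2190×0.859 = 1881.2 kg/h.
After stage 1: water left = (1−0.472)×1881.2 = 993.28; stream total = 1302.1 kg/h.
After stage 2: water left = (1−0.493)×993.28 = 503.59; final concentrate = 812.38 kg/h.
sugar fraction = 308.79/812.38 = 0.3801.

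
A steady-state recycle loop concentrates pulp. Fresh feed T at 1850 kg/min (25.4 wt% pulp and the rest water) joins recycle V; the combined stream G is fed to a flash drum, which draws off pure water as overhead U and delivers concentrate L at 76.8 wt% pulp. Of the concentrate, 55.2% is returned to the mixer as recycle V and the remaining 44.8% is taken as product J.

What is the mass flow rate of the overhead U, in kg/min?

1238 kg/min

Overall pulp balance (none leaves overhead): pulp in fresh feed = pulp in product, i.e. 1850×0.254 = (1−0.552)·L·0.768.
L = 469.9/(0.768×0.448) = 1365.7 kg/min.
Recycle V = 0.552×1365.7 = 753.89 kg/min.
Combined feed G = 1850 + 753.89 = 2603.9 kg/min.
Overhead U = G − L = 2603.9 − 1365.7 = 1238.2 kg/min.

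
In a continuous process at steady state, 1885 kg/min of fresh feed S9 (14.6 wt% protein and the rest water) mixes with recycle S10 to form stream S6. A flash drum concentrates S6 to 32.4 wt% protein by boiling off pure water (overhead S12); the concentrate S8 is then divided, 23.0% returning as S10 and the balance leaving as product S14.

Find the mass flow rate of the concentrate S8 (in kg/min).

Overall protein balance (none leaves overhead): protein in fresh feed = protein in product, i.e. 1885×0.146 = (1−0.230)·S8·0.324.
S8 = 275.21/(0.324×0.770) = 1103.1 kg/min.

1103 kg/min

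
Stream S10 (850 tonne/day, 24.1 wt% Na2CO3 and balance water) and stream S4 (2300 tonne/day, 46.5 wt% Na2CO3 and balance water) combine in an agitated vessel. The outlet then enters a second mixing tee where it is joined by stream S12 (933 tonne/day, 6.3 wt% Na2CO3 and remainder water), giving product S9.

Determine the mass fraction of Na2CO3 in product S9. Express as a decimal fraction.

0.3265

Overall, product flow = 4083 tonne/day.
Na2CO3 in = 850×0.241 + 2300×0.465 + 933×0.063 = 1333.1 tonne/day.
Na2CO3 fraction in S9 = 0.3265.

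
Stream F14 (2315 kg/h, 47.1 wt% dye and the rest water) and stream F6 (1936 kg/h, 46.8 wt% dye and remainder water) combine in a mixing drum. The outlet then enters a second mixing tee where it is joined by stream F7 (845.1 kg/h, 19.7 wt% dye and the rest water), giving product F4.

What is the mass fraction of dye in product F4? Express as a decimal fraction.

0.424

Overall, product flow = 5096.1 kg/h.
dye in = 2315×0.471 + 1936×0.468 + 845.1×0.197 = 2162.9 kg/h.
dye fraction in F4 = 0.424.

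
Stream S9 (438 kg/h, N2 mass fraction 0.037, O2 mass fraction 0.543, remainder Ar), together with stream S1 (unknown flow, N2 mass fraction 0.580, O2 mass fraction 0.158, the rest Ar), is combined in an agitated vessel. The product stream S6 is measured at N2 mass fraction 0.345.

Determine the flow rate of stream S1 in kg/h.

574.1 kg/h

Let S1 be the unknown flow. Total out = 438 + S1.
N2 balance: 16.206 + 0.580·S1 = 0.345·(438 + S1)
(0.580 − 0.345)·S1 = 0.345×438 − 16.206 = 134.9
S1 = 134.9 / 0.235 = 574.06 kg/h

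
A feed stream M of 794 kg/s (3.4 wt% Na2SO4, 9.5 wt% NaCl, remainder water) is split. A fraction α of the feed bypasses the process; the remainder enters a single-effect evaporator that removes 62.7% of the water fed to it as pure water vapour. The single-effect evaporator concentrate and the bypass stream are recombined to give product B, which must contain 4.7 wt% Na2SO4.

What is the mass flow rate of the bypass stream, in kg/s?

All 794×0.034 = 26.996 kg/s of Na2SO4 reaches B, so B = 26.996/0.047 = 574.38 kg/s and vapour = 219.62 kg/s.
The evaporator receives (1−α)·794 of feed at 0.871 water and removes 0.627 of that water:
0.627×0.871×(1−α)×794 = 219.62
(1−α) = 219.62/433.62 = 0.5065;  α = 0.4935.
Bypass flow = 0.4935×794 = 391.86 kg/s.

391.9 kg/s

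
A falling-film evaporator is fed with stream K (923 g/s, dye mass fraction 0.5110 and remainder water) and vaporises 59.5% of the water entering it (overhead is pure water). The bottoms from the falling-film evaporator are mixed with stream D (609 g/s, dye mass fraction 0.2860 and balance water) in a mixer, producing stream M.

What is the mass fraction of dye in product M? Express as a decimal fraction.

0.5112

Vapour removed = 0.595×0.489×923 = 268.55 g/s; concentrate = 654.45 g/s.
dye reaching the mixer = 471.65 (from concentrate) + 609×0.286 = 645.83 g/s.
Product flow = 654.45 + 609 = 1263.4 g/s; dye fraction = 0.5112.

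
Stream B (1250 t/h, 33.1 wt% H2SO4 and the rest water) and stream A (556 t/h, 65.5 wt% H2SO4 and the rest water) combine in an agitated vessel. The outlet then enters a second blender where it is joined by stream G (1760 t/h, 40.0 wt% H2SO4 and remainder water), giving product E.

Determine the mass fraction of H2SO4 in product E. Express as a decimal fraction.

0.416

Overall, product flow = 3566 t/h.
H2SO4 in = 1250×0.331 + 556×0.655 + 1760×0.400 = 1481.9 t/h.
H2SO4 fraction in E = 0.416.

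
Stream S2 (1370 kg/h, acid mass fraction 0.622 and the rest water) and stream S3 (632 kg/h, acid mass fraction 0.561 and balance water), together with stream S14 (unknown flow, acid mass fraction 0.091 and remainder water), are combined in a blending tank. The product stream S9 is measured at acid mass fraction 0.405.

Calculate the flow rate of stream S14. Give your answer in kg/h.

Let S14 be the unknown flow. Total out = 2002 + S14.
acid balance: 1206.7 + 0.091·S14 = 0.405·(2002 + S14)
(0.091 − 0.405)·S14 = 0.405×2002 − 1206.7 = -395.88
S14 = -395.88 / -0.314 = 1260.8 kg/h

1261 kg/h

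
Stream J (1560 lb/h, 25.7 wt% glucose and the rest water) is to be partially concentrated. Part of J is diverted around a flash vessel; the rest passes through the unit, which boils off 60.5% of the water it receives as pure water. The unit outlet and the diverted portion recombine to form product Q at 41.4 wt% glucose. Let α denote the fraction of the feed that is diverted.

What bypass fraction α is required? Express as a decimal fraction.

0.156

All 1560×0.257 = 400.92 lb/h of glucose reaches Q, so Q = 400.92/0.414 = 968.41 lb/h and vapour = 591.59 lb/h.
The evaporator receives (1−α)·1560 of feed at 0.743 water and removes 0.605 of that water:
0.605×0.743×(1−α)×1560 = 591.59
(1−α) = 591.59/701.24 = 0.8436;  α = 0.1564.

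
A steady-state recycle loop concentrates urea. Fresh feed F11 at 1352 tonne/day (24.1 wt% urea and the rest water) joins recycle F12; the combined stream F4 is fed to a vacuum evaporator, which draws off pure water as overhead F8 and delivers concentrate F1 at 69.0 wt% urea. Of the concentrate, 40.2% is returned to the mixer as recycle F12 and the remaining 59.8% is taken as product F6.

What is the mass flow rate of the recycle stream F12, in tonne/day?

317.4 tonne/day

Overall urea balance (none leaves overhead): urea in fresh feed = urea in product, i.e. 1352×0.241 = (1−0.402)·F1·0.690.
F1 = 325.83/(0.690×0.598) = 789.67 tonne/day.
Recycle F12 = 0.402×789.67 = 317.45 tonne/day.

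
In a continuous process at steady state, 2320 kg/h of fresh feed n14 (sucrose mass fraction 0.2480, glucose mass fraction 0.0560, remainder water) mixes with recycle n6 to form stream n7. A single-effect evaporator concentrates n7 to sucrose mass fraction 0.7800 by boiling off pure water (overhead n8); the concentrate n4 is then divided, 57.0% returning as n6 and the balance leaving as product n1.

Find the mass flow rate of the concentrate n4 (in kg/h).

Overall sucrose balance (none leaves overhead): sucrose in fresh feed = sucrose in product, i.e. 2320×0.248 = (1−0.570)·n4·0.780.
n4 = 575.36/(0.780×0.430) = 1715.4 kg/h.

1715 kg/h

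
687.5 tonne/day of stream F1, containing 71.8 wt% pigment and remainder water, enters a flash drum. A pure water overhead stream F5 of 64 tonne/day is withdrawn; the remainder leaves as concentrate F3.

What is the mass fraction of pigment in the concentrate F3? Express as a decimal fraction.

0.792

pigment is not removed: 687.5×0.718 = 493.62 tonne/day of pigment enters F3.
Concentrate = 687.5 − 64 = 623.5 tonne/day.
Mass fraction = 493.62/623.5 = 0.792.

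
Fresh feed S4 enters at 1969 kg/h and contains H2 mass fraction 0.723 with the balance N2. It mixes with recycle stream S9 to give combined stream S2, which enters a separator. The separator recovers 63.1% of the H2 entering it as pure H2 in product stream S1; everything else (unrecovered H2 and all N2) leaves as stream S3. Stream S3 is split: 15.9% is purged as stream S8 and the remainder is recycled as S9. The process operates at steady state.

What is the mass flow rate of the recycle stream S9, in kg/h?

3525 kg/h

N2 enters only via S4 and leaves only via the purge: 1969×0.277 = 0.159×(N2 in S3), and the separator passes all N2, so N2 in S2 = N2 in S3 = 3430.3 kg/h.
H2 in S2: m_A = 1969×0.723 + (1−0.159)·(1−0.631)·m_A, so m_A = 1423.6/0.6897 = 2064.2 kg/h.
S3 = (1−0.631)×2064.2 + 3430.3 = 4191.9 kg/h.
Recycle S9 = (1−0.159)×4191.9 = 3525.4 kg/h.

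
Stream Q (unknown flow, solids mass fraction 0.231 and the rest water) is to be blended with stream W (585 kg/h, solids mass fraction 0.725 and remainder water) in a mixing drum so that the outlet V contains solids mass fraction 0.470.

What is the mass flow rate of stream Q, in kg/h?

624.2 kg/h

Let Q be the unknown flow. Total out = 585 + Q.
solids balance: 424.12 + 0.231·Q = 0.470·(585 + Q)
(0.231 − 0.470)·Q = 0.470×585 − 424.12 = -149.18
Q = -149.18 / -0.239 = 624.16 kg/h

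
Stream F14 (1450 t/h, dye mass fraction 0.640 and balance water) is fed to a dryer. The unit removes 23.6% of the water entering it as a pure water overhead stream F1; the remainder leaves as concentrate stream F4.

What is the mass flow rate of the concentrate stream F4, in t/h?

1327 t/h

water entering = 1450×0.360 = 522 t/h; overhead removed = 0.236×522 = 123.19 t/h.
Concentrate = 1450 − 123.19 = 1326.8 t/h.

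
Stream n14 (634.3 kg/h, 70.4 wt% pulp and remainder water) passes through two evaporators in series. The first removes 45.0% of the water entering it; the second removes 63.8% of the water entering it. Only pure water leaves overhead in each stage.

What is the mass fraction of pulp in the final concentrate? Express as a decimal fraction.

water in feed = 634.3×0.296 = 187.75 kg/h.
After stage 1: water left = (1−0.450)×187.75 = 103.26; stream total = 549.81 kg/h.
After stage 2: water left = (1−0.638)×103.26 = 37.382; final concentrate = 483.93 kg/h.
pulp fraction = 446.55/483.93 = 0.923.

0.923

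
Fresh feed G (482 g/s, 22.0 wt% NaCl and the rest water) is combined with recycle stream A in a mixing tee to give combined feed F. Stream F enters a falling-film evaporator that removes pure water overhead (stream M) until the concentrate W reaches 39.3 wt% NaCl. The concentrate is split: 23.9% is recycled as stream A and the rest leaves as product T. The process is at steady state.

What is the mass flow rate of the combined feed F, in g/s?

Overall NaCl balance (none leaves overhead): NaCl in fresh feed = NaCl in product, i.e. 482×0.220 = (1−0.239)·W·0.393.
W = 106.04/(0.393×0.761) = 354.56 g/s.
Recycle A = 0.239×354.56 = 84.74 g/s.
Combined feed F = 482 + 84.74 = 566.74 g/s.

566.7 g/s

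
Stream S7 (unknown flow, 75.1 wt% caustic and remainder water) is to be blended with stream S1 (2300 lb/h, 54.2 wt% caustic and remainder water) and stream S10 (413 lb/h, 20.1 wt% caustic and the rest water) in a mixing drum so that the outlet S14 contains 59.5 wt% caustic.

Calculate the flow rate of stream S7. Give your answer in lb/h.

1824 lb/h

Let S7 be the unknown flow. Total out = 2713 + S7.
caustic balance: 1329.6 + 0.751·S7 = 0.595·(2713 + S7)
(0.751 − 0.595)·S7 = 0.595×2713 − 1329.6 = 284.62
S7 = 284.62 / 0.156 = 1824.5 lb/h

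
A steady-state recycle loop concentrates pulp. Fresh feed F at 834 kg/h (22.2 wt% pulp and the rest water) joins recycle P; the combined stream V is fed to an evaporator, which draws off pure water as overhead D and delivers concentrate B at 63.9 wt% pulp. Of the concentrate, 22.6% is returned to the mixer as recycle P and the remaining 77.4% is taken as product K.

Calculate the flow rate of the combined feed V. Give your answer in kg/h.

Overall pulp balance (none leaves overhead): pulp in fresh feed = pulp in product, i.e. 834×0.222 = (1−0.226)·B·0.639.
B = 185.15/(0.639×0.774) = 374.35 kg/h.
Recycle P = 0.226×374.35 = 84.603 kg/h.
Combined feed V = 834 + 84.603 = 918.6 kg/h.

918.6 kg/h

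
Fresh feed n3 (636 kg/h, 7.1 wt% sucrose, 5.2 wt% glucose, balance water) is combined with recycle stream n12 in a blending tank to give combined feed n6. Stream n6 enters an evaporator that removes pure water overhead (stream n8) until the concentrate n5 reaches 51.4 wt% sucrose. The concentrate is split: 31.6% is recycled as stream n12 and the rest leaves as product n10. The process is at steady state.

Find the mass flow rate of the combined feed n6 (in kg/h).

676.6 kg/h

Overall sucrose balance (none leaves overhead): sucrose in fresh feed = sucrose in product, i.e. 636×0.071 = (1−0.316)·n5·0.514.
n5 = 45.156/(0.514×0.684) = 128.44 kg/h.
Recycle n12 = 0.316×128.44 = 40.587 kg/h.
Combined feed n6 = 636 + 40.587 = 676.59 kg/h.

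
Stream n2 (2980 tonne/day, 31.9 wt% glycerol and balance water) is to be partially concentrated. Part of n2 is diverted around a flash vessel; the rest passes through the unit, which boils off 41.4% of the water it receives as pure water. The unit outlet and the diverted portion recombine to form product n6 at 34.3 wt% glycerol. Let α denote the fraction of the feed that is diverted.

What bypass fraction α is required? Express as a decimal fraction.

All 2980×0.319 = 950.62 tonne/day of glycerol reaches n6, so n6 = 950.62/0.343 = 2771.5 tonne/day and vapour = 208.51 tonne/day.
The evaporator receives (1−α)·2980 of feed at 0.681 water and removes 0.414 of that water:
0.414×0.681×(1−α)×2980 = 208.51
(1−α) = 208.51/840.16 = 0.2482;  α = 0.7518.

0.752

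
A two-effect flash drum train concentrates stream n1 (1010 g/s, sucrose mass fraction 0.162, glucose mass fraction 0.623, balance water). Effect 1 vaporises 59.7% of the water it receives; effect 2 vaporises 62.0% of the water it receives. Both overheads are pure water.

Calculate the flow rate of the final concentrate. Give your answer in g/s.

826.1 g/s

water in feed = 1010×0.215 = 217.15 g/s.
After stage 1: water left = (1−0.597)×217.15 = 87.511; stream total = 880.36 g/s.
After stage 2: water left = (1−0.620)×87.511 = 33.254; final concentrate = 826.1 g/s.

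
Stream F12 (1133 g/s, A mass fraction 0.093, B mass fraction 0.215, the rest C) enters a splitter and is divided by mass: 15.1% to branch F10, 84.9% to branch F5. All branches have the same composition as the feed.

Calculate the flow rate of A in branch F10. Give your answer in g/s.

Branch F10 total = 0.151×1133 = 171.08 g/s.
A in F10 = 0.093×171.08 = 15.911 g/s.

15.91 g/s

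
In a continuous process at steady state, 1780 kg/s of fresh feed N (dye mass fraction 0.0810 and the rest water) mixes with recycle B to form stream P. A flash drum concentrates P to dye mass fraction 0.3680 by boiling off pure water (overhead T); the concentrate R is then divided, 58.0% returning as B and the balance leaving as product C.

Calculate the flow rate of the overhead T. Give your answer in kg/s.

Overall dye balance (none leaves overhead): dye in fresh feed = dye in product, i.e. 1780×0.081 = (1−0.580)·R·0.368.
R = 144.18/(0.368×0.420) = 932.84 kg/s.
Recycle B = 0.580×932.84 = 541.05 kg/s.
Combined feed P = 1780 + 541.05 = 2321 kg/s.
Overhead T = P − R = 2321 − 932.84 = 1388.2 kg/s.

1388 kg/s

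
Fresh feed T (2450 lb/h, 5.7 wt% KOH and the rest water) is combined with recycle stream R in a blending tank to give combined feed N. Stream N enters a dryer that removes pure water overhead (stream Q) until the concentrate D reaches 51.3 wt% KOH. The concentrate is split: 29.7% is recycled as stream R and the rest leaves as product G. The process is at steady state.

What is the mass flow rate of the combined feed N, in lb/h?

Overall KOH balance (none leaves overhead): KOH in fresh feed = KOH in product, i.e. 2450×0.057 = (1−0.297)·D·0.513.
D = 139.65/(0.513×0.703) = 387.23 lb/h.
Recycle R = 0.297×387.23 = 115.01 lb/h.
Combined feed N = 2450 + 115.01 = 2565 lb/h.

2565 lb/h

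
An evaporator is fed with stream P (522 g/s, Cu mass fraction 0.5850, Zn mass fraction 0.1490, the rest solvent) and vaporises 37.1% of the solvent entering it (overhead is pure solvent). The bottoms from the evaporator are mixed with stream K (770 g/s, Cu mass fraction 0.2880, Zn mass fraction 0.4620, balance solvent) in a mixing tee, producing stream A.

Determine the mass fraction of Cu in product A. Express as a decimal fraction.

Vapour removed = 0.371×0.266×522 = 51.514 g/s; concentrate = 470.49 g/s.
Cu reaching the mixer = 305.37 (from concentrate) + 770×0.288 = 527.13 g/s.
Product flow = 470.49 + 770 = 1240.5 g/s; Cu fraction = 0.4249.

0.4249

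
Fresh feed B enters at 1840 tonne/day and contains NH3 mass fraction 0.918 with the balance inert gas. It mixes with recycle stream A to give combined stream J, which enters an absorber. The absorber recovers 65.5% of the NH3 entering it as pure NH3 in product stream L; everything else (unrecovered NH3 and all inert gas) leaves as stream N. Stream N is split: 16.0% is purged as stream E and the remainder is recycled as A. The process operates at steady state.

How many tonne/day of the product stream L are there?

NH3 in J: m_A = 1840×0.918 + (1−0.160)·(1−0.655)·m_A, so m_A = 1689.1/0.7102 = 2378.4 tonne/day.
Product L = 0.655×2378.4 = 1557.8 tonne/day.

1558 tonne/day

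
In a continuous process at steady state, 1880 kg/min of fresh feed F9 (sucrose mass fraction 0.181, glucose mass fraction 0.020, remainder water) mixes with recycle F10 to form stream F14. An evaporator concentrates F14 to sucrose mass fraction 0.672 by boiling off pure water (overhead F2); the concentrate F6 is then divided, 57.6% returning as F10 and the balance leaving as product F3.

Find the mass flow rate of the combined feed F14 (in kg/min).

2568 kg/min

Overall sucrose balance (none leaves overhead): sucrose in fresh feed = sucrose in product, i.e. 1880×0.181 = (1−0.576)·F6·0.672.
F6 = 340.28/(0.672×0.424) = 1194.3 kg/min.
Recycle F10 = 0.576×1194.3 = 687.9 kg/min.
Combined feed F14 = 1880 + 687.9 = 2567.9 kg/min.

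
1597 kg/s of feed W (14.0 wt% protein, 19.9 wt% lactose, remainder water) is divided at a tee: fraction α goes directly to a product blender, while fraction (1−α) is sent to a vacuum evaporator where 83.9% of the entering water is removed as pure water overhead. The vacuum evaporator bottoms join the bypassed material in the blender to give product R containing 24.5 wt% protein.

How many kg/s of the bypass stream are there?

All 1597×0.140 = 223.58 kg/s of protein reaches R, so R = 223.58/0.245 = 912.57 kg/s and vapour = 684.43 kg/s.
The evaporator receives (1−α)·1597 of feed at 0.661 water and removes 0.839 of that water:
0.839×0.661×(1−α)×1597 = 684.43
(1−α) = 684.43/885.66 = 0.7728;  α = 0.2272.
Bypass flow = 0.2272×1597 = 362.86 kg/s.

362.9 kg/s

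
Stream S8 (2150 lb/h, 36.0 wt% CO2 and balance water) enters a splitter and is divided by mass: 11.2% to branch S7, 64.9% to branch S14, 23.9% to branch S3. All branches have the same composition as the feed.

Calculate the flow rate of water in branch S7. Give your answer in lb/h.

154.1 lb/h

Branch S7 total = 0.112×2150 = 240.8 lb/h.
water in S7 = 0.640×240.8 = 154.11 lb/h.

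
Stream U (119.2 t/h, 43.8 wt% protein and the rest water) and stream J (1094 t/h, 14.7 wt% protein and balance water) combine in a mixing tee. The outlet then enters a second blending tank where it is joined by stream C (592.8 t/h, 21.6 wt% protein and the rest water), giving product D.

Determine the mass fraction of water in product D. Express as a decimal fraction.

Overall, product flow = 1806 t/h.
water in = 119.2×0.562 + 1094×0.853 + 592.8×0.784 = 1464.9 t/h.
water fraction in D = 0.8111.

0.8111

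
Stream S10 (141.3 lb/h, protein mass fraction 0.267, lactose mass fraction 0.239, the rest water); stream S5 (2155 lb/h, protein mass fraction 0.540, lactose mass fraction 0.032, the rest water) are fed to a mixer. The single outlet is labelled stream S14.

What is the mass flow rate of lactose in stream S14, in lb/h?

lactose out = lactose in = 141.3×0.239 + 2155×0.032 = 102.73 lb/h.

102.7 lb/h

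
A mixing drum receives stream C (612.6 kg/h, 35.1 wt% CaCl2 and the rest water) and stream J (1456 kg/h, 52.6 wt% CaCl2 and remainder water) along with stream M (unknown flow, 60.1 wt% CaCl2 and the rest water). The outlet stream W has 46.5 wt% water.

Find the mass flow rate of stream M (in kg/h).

Let M be the unknown flow. Total out = 2068.6 + M.
water balance: 1087.7 + 0.399·M = 0.465·(2068.6 + M)
(0.399 − 0.465)·M = 0.465×2068.6 − 1087.7 = -125.82
M = -125.82 / -0.066 = 1906.4 kg/h

1906 kg/h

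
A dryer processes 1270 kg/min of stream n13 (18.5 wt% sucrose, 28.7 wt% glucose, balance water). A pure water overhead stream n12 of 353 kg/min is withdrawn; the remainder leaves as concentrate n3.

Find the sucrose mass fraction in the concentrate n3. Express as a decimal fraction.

0.256

sucrose is not removed: 1270×0.185 = 234.95 kg/min of sucrose enters n3.
Concentrate = 1270 − 353 = 917 kg/min.
Mass fraction = 234.95/917 = 0.256.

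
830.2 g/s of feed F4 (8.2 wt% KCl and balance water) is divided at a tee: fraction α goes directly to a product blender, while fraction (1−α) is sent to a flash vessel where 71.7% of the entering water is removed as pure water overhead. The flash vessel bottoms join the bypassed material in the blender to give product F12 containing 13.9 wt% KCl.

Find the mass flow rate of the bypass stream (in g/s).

All 830.2×0.082 = 68.076 g/s of KCl reaches F12, so F12 = 68.076/0.139 = 489.76 g/s and vapour = 340.44 g/s.
The evaporator receives (1−α)·830.2 of feed at 0.918 water and removes 0.717 of that water:
0.717×0.918×(1−α)×830.2 = 340.44
(1−α) = 340.44/546.44 = 0.6230;  α = 0.3770.
Bypass flow = 0.3770×830.2 = 312.97 g/s.

313 g/s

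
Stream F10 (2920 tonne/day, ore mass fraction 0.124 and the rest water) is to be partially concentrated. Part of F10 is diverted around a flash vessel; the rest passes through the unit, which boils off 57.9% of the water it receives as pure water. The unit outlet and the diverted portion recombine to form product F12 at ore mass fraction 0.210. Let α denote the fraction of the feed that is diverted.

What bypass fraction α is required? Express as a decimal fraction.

All 2920×0.124 = 362.08 tonne/day of ore reaches F12, so F12 = 362.08/0.210 = 1724.2 tonne/day and vapour = 1195.8 tonne/day.
The evaporator receives (1−α)·2920 of feed at 0.876 water and removes 0.579 of that water:
0.579×0.876×(1−α)×2920 = 1195.8
(1−α) = 1195.8/1481 = 0.8074;  α = 0.1926.

0.193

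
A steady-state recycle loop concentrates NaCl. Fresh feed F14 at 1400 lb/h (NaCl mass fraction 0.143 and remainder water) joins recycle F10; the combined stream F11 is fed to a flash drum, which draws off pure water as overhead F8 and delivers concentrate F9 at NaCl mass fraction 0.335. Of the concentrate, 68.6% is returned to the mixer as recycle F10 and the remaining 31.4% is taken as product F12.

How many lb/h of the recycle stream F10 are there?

Overall NaCl balance (none leaves overhead): NaCl in fresh feed = NaCl in product, i.e. 1400×0.143 = (1−0.686)·F9·0.335.
F9 = 200.2/(0.335×0.314) = 1903.2 lb/h.
Recycle F10 = 0.686×1903.2 = 1305.6 lb/h.

1306 lb/h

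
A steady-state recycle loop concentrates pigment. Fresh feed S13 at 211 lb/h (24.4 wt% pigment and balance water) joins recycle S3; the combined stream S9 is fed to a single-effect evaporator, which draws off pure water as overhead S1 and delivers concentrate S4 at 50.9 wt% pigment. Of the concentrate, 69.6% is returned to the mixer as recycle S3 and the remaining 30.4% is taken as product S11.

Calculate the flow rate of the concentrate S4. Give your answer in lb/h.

Overall pigment balance (none leaves overhead): pigment in fresh feed = pigment in product, i.e. 211×0.244 = (1−0.696)·S4·0.509.
S4 = 51.484/(0.509×0.304) = 332.72 lb/h.

332.7 lb/h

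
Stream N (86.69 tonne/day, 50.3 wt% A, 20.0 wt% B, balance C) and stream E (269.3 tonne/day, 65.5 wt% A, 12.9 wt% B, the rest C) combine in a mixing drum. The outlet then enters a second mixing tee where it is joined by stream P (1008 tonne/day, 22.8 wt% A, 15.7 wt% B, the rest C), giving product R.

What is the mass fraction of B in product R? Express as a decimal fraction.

0.154

Overall, product flow = 1364 tonne/day.
B in = 86.69×0.200 + 269.3×0.129 + 1008×0.157 = 210.33 tonne/day.
B fraction in R = 0.154.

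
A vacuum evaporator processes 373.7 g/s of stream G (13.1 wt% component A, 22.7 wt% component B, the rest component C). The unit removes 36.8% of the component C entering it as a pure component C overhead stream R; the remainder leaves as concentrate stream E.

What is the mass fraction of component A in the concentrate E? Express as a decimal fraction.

component A is not removed: 373.7×0.131 = 48.955 g/s of component A enters E.
component C entering = 373.7×0.642 = 239.92 g/s; overhead removed = 0.368×239.92 = 88.289 g/s.
Concentrate = 373.7 − 88.289 = 285.41 g/s.
Mass fraction = 48.955/285.41 = 0.1715.

0.1715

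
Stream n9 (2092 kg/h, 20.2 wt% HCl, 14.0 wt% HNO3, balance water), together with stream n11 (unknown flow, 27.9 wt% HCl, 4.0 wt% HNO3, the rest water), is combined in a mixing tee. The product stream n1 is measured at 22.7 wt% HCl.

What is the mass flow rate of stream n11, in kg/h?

Let n11 be the unknown flow. Total out = 2092 + n11.
HCl balance: 422.58 + 0.279·n11 = 0.227·(2092 + n11)
(0.279 − 0.227)·n11 = 0.227×2092 − 422.58 = 52.3
n11 = 52.3 / 0.052 = 1005.8 kg/h

1006 kg/h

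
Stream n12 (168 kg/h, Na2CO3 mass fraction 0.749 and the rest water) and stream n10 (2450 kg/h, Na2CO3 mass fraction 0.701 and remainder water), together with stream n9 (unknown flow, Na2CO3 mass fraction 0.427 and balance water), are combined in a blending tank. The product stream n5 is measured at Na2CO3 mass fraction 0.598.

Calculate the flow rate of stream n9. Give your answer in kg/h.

1624 kg/h

Let n9 be the unknown flow. Total out = 2618 + n9.
Na2CO3 balance: 1843.3 + 0.427·n9 = 0.598·(2618 + n9)
(0.427 − 0.598)·n9 = 0.598×2618 − 1843.3 = -277.72
n9 = -277.72 / -0.171 = 1624.1 kg/h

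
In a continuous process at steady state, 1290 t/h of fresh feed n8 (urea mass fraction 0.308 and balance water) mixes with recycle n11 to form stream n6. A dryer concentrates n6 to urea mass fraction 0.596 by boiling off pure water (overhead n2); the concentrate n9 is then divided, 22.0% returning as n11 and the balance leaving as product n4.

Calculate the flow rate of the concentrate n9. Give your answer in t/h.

854.7 t/h

Overall urea balance (none leaves overhead): urea in fresh feed = urea in product, i.e. 1290×0.308 = (1−0.220)·n9·0.596.
n9 = 397.32/(0.596×0.780) = 854.67 t/h.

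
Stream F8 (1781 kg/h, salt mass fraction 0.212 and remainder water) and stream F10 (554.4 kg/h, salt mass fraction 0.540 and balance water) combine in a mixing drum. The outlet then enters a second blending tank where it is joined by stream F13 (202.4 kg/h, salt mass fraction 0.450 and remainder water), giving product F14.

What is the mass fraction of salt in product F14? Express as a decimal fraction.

Overall, product flow = 2537.8 kg/h.
salt in = 1781×0.212 + 554.4×0.540 + 202.4×0.450 = 768.03 kg/h.
salt fraction in F14 = 0.303.

0.303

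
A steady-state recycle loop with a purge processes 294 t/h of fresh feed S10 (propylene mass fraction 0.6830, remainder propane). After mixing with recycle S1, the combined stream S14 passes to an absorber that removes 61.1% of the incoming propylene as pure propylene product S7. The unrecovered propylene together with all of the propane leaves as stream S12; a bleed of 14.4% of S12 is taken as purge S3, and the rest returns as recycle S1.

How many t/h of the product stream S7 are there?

propylene in S14: m_A = 294×0.683 + (1−0.144)·(1−0.611)·m_A, so m_A = 200.8/0.6670 = 301.05 t/h.
Product S7 = 0.611×301.05 = 183.94 t/h.

183.9 t/h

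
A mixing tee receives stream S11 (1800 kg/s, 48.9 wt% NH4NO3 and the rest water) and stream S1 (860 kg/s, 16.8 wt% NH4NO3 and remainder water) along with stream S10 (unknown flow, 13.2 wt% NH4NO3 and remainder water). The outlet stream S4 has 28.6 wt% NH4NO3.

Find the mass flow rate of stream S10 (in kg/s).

Let S10 be the unknown flow. Total out = 2660 + S10.
NH4NO3 balance: 1024.7 + 0.132·S10 = 0.286·(2660 + S10)
(0.132 − 0.286)·S10 = 0.286×2660 − 1024.7 = -263.92
S10 = -263.92 / -0.154 = 1713.8 kg/s

1714 kg/s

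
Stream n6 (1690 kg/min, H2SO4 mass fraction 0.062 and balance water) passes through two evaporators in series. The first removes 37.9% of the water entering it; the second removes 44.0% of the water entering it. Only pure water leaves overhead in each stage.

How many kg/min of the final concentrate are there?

water in feed = 1690×0.938 = 1585.2 kg/min.
After stage 1: water left = (1−0.379)×1585.2 = 984.42; stream total = 1089.2 kg/min.
After stage 2: water left = (1−0.440)×984.42 = 551.28; final concentrate = 656.06 kg/min.

656.1 kg/min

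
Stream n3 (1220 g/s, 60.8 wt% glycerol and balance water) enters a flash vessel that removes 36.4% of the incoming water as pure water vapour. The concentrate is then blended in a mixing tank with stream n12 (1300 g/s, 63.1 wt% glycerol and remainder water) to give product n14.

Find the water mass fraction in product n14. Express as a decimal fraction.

Vapour removed = 0.364×0.392×1220 = 174.08 g/s; concentrate = 1045.9 g/s.
water reaching the mixer = 304.16 (from concentrate) + 1300×0.369 = 783.86 g/s.
Product flow = 1045.9 + 1300 = 2345.9 g/s; water fraction = 0.3341.

0.3341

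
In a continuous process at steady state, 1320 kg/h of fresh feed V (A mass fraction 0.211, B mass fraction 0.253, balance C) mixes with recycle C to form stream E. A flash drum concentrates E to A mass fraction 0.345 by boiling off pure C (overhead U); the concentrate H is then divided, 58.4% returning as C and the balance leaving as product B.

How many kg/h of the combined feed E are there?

2453 kg/h

Overall A balance (none leaves overhead): A in fresh feed = A in product, i.e. 1320×0.211 = (1−0.584)·H·0.345.
H = 278.52/(0.345×0.416) = 1940.6 kg/h.
Recycle C = 0.584×1940.6 = 1133.3 kg/h.
Combined feed E = 1320 + 1133.3 = 2453.3 kg/h.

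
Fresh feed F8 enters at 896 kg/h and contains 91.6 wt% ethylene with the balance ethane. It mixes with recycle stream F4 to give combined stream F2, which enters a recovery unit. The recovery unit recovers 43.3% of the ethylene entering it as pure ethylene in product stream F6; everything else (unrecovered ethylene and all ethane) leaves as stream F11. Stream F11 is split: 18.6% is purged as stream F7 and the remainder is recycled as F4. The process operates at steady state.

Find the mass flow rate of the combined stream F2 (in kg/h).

ethane enters only via F8 and leaves only via the purge: 896×0.084 = 0.186×(ethane in F11), and the recovery unit passes all ethane, so ethane in F2 = ethane in F11 = 404.65 kg/h.
ethylene in F2: m_A = 896×0.916 + (1−0.186)·(1−0.433)·m_A, so m_A = 820.74/0.5385 = 1524.2 kg/h.
F2 = 1524.2 + 404.65 = 1928.9 kg/h.

1929 kg/h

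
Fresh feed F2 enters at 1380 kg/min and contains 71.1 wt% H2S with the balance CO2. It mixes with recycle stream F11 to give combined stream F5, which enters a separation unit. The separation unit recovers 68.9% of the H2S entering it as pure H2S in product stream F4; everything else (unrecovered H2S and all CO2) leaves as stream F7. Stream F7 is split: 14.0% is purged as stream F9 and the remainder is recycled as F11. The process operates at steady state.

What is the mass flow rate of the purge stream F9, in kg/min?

CO2 enters only via F2 and leaves only via the purge: 1380×0.289 = 0.140×(CO2 in F7), and the separation unit passes all CO2, so CO2 in F5 = CO2 in F7 = 2848.7 kg/min.
H2S in F5: m_A = 1380×0.711 + (1−0.140)·(1−0.689)·m_A, so m_A = 981.18/0.7325 = 1339.4 kg/min.
F7 = (1−0.689)×1339.4 + 2848.7 = 3265.3 kg/min.
Purge F9 = 0.140×3265.3 = 457.14 kg/min.

457.1 kg/min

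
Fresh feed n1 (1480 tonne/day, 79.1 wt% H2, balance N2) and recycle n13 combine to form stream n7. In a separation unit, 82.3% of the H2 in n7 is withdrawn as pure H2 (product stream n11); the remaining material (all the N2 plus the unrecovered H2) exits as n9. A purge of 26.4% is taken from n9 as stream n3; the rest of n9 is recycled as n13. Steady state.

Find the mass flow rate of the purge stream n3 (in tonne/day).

372.2 tonne/day

N2 enters only via n1 and leaves only via the purge: 1480×0.209 = 0.264×(N2 in n9), and the separation unit passes all N2, so N2 in n7 = N2 in n9 = 1171.7 tonne/day.
H2 in n7: m_A = 1480×0.791 + (1−0.264)·(1−0.823)·m_A, so m_A = 1170.7/0.8697 = 1346 tonne/day.
n9 = (1−0.823)×1346 + 1171.7 = 1409.9 tonne/day.
Purge n3 = 0.264×1409.9 = 372.22 tonne/day.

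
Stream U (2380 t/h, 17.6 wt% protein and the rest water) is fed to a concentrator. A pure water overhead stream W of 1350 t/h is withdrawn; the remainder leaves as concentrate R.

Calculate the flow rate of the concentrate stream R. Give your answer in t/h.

1030 t/h

Concentrate = 2380 − 1350 = 1030 t/h.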